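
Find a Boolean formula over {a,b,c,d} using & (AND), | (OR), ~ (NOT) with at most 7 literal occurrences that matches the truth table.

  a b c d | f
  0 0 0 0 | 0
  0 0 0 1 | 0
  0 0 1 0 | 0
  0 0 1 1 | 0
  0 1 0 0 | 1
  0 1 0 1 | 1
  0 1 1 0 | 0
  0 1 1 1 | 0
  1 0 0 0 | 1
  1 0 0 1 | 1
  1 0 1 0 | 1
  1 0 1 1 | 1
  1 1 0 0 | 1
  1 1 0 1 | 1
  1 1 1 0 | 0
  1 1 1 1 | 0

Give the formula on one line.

  ~b = 1111000011110000
  (~b & a) = 0000000011110000
  ~c = 1100110011001100
  (b & ~c) = 0000110000001100
  ((~b & a) | (b & ~c)) = 0000110011111100

((~b & a) | (b & ~c))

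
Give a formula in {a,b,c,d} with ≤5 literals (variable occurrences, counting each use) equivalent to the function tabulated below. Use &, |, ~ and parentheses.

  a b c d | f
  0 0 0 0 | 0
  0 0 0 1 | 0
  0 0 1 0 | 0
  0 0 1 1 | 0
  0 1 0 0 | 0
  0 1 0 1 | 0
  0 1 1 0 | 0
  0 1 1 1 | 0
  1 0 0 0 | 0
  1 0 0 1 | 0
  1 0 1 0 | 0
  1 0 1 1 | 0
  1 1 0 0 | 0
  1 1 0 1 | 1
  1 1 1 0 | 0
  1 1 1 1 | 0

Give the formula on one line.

  ~b = 1111000011110000
  (~b | a) = 1111000011111111
  ~c = 1100110011001100
  ((~b | a) & ~c) = 1100000011001100
  (b & ((~b | a) & ~c)) = 0000000000001100
  (d & (b & ((~b | a) & ~c))) = 0000000000000100

(d & (b & ((~b | a) & ~c)))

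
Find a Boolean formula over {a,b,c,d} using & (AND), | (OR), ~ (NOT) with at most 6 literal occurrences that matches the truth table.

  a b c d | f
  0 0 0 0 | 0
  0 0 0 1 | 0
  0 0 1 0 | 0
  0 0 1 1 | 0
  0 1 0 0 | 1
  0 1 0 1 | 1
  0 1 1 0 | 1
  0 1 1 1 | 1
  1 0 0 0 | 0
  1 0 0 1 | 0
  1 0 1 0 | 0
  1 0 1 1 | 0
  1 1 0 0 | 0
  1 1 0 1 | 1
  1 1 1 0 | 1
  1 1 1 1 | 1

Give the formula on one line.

(b & ((d | ~a) | (d | c)))

  ~a = 1111111100000000
  (d | ~a) = 1111111101010101
  (d | c) = 0111011101110111
  ((d | ~a) | (d | c)) = 1111111101110111
  (b & ((d | ~a) | (d | c))) = 0000111100000111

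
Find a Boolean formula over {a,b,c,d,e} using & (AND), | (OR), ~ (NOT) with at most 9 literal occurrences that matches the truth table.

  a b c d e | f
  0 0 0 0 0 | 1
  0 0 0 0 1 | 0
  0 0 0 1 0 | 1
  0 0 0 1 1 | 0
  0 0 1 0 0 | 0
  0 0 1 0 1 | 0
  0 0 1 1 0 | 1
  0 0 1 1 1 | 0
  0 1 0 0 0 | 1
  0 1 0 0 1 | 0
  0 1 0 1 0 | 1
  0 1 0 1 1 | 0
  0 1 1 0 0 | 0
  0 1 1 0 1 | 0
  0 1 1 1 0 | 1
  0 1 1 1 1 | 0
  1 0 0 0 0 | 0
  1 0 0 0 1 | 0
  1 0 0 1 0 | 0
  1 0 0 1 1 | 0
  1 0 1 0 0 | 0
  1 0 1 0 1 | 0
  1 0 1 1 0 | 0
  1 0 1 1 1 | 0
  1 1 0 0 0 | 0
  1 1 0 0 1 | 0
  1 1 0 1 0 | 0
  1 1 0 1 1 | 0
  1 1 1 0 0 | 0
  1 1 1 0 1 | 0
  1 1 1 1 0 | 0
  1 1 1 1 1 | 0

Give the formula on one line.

  ~e = 10101010101010101010101010101010
  ~c = 11110000111100001111000011110000
  (e | ~c) = 11110101111101011111010111110101
  ((e | ~c) | d) = 11110111111101111111011111110111
  (~e & ((e | ~c) | d)) = 10100010101000101010001010100010
  (a | (~e & ((e | ~c) | d))) = 10100010101000101111111111111111
  ~a = 11111111111111110000000000000000
  ((a | (~e & ((e | ~c) | d))) & ~a) = 10100010101000100000000000000000

((a | (~e & ((e | ~c) | d))) & ~a)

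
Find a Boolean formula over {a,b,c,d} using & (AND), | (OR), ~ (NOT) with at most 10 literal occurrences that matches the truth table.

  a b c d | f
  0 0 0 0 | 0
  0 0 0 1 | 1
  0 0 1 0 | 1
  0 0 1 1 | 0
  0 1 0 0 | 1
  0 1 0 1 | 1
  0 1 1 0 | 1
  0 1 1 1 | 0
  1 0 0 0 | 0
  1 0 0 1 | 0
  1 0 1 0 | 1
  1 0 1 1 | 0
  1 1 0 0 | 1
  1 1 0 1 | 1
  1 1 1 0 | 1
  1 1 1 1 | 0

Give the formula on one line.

(((~d | (~c & d)) & (c | b)) | (~c & (d & ~a)))

  ~d = 1010101010101010
  ~c = 1100110011001100
  (~c & d) = 0100010001000100
  (~d | (~c & d)) = 1110111011101110
  (c | b) = 0011111100111111
  ((~d | (~c & d)) & (c | b)) = 0010111000101110
  ~a = 1111111100000000
  (d & ~a) = 0101010100000000
  (~c & (d & ~a)) = 0100010000000000
  (((~d | (~c & d)) & (c | b)) | (~c & (d & ~a))) = 0110111000101110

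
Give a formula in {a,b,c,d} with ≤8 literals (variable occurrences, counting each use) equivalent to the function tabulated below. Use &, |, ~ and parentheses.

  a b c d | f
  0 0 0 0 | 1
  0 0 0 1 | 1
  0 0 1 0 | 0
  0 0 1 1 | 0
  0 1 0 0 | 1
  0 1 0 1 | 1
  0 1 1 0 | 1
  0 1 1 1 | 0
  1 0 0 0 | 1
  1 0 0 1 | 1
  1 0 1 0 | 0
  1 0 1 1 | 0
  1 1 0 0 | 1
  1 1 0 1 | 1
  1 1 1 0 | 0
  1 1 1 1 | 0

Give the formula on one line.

  ~d = 1010101010101010
  (b & ~d) = 0000101000001010
  ~a = 1111111100000000
  (~d & ~a) = 1010101000000000
  ((b & ~d) & (~d & ~a)) = 0000101000000000
  (((b & ~d) & (~d & ~a)) & c) = 0000001000000000
  ~c = 1100110011001100
  ((((b & ~d) & (~d & ~a)) & c) | ~c) = 1100111011001100

((((b & ~d) & (~d & ~a)) & c) | ~c)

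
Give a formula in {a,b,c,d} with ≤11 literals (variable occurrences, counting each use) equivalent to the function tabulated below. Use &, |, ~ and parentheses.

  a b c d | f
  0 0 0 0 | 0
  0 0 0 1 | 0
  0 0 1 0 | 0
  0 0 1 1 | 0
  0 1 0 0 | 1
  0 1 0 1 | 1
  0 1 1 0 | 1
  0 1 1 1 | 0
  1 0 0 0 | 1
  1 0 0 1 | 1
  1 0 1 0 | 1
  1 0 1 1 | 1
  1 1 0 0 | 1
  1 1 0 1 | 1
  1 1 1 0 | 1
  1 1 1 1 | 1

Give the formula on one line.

(((~d & b) | a) | (((~a & (~c | ~d)) & d) & (~a & b)))

  ~d = 1010101010101010
  (~d & b) = 0000101000001010
  ((~d & b) | a) = 0000101011111111
  ~a = 1111111100000000
  ~c = 1100110011001100
  (~c | ~d) = 1110111011101110
  (~a & (~c | ~d)) = 1110111000000000
  ((~a & (~c | ~d)) & d) = 0100010000000000
  (~a & b) = 0000111100000000
  (((~a & (~c | ~d)) & d) & (~a & b)) = 0000010000000000
  (((~d & b) | a) | (((~a & (~c | ~d)) & d) & (~a & b))) = 0000111011111111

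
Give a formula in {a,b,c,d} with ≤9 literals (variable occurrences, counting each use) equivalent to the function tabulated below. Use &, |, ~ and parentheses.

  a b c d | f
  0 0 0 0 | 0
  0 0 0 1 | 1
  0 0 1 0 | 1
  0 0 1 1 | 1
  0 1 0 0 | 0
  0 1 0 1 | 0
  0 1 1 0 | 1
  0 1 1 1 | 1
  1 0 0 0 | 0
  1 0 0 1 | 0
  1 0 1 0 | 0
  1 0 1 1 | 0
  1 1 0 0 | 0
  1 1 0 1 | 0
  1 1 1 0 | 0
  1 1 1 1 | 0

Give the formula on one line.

  ~b = 1111000011110000
  (c | ~b) = 1111001111110011
  ~a = 1111111100000000
  ((c | ~b) & ~a) = 1111001100000000
  (a | b) = 0000111111111111
  ~d = 1010101010101010
  (~d & c) = 0010001000100010
  ((a | b) | (~d & c)) = 0010111111111111
  (d | ((a | b) | (~d & c))) = 0111111111111111
  (((c | ~b) & ~a) & (d | ((a | b) | (~d & c)))) = 0111001100000000

(((c | ~b) & ~a) & (d | ((a | b) | (~d & c))))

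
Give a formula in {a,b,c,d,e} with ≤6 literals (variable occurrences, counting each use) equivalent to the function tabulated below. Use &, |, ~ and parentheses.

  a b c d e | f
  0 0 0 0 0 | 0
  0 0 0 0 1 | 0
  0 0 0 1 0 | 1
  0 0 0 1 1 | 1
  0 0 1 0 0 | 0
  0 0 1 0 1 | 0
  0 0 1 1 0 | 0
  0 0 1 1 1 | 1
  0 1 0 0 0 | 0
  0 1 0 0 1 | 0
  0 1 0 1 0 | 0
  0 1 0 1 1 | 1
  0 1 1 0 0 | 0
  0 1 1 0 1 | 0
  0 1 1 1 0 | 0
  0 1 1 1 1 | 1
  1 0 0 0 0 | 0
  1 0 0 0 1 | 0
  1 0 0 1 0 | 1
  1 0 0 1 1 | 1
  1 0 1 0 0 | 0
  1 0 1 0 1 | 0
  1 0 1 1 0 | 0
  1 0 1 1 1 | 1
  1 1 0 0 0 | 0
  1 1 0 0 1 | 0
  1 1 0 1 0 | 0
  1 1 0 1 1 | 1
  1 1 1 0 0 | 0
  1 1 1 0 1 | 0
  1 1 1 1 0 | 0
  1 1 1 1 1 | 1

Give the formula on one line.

(((e | ~d) & d) | (~c & (~b & d)))

  ~d = 11001100110011001100110011001100
  (e | ~d) = 11011101110111011101110111011101
  ((e | ~d) & d) = 00010001000100010001000100010001
  ~c = 11110000111100001111000011110000
  ~b = 11111111000000001111111100000000
  (~b & d) = 00110011000000000011001100000000
  (~c & (~b & d)) = 00110000000000000011000000000000
  (((e | ~d) & d) | (~c & (~b & d))) = 00110001000100010011000100010001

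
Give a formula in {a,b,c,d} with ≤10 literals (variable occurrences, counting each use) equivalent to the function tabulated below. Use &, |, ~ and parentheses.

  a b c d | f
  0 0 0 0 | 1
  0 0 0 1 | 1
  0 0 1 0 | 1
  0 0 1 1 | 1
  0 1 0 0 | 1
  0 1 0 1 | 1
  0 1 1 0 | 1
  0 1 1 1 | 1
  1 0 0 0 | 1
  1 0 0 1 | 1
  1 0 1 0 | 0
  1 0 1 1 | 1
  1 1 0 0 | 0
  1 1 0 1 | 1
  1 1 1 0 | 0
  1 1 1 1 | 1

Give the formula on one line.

  ~b = 1111000011110000
  (a & ~b) = 0000000011110000
  ~c = 1100110011001100
  ~d = 1010101010101010
  (a & ~d) = 0000000010101010
  (~c & (a & ~d)) = 0000000010001000
  ((a & ~b) & (~c & (a & ~d))) = 0000000010000000
  ~a = 1111111100000000
  (d | ~a) = 1111111101010101
  (((a & ~b) & (~c & (a & ~d))) | (d | ~a)) = 1111111111010101

(((a & ~b) & (~c & (a & ~d))) | (d | ~a))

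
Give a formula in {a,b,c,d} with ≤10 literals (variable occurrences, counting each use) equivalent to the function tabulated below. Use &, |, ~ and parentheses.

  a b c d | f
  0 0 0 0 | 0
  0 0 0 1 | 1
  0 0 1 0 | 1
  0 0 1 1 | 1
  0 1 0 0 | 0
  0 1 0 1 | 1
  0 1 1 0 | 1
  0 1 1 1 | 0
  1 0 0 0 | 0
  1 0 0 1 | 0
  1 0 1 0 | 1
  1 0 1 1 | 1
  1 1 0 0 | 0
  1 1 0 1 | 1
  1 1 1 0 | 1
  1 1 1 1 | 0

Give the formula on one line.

((~b | (~d | ~c)) & (((a | d) & ~a) | ((d & b) | c)))

  ~b = 1111000011110000
  ~d = 1010101010101010
  ~c = 1100110011001100
  (~d | ~c) = 1110111011101110
  (~b | (~d | ~c)) = 1111111011111110
  (a | d) = 0101010111111111
  ~a = 1111111100000000
  ((a | d) & ~a) = 0101010100000000
  (d & b) = 0000010100000101
  ((d & b) | c) = 0011011100110111
  (((a | d) & ~a) | ((d & b) | c)) = 0111011100110111
  ((~b | (~d | ~c)) & (((a | d) & ~a) | ((d & b) | c))) = 0111011000110110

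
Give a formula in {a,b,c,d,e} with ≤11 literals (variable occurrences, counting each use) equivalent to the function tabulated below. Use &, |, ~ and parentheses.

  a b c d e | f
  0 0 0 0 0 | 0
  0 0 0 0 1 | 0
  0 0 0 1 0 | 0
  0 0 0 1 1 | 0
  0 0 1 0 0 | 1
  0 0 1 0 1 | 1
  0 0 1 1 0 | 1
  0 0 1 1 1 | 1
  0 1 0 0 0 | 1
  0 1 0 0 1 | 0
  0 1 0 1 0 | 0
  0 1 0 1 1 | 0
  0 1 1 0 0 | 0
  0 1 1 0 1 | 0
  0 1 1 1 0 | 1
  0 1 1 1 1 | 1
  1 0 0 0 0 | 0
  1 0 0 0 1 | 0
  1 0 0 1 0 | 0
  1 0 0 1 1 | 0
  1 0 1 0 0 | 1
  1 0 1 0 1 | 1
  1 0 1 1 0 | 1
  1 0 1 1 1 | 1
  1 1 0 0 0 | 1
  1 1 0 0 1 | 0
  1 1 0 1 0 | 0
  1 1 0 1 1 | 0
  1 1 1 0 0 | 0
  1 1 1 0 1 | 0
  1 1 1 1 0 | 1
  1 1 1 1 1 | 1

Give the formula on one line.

((c & (~b | d)) | ((~c & (b & ~d)) & (~e & b)))

  ~b = 11111111000000001111111100000000
  (~b | d) = 11111111001100111111111100110011
  (c & (~b | d)) = 00001111000000110000111100000011
  ~c = 11110000111100001111000011110000
  ~d = 11001100110011001100110011001100
  (b & ~d) = 00000000110011000000000011001100
  (~c & (b & ~d)) = 00000000110000000000000011000000
  ~e = 10101010101010101010101010101010
  (~e & b) = 00000000101010100000000010101010
  ((~c & (b & ~d)) & (~e & b)) = 00000000100000000000000010000000
  ((c & (~b | d)) | ((~c & (b & ~d)) & (~e & b))) = 00001111100000110000111110000011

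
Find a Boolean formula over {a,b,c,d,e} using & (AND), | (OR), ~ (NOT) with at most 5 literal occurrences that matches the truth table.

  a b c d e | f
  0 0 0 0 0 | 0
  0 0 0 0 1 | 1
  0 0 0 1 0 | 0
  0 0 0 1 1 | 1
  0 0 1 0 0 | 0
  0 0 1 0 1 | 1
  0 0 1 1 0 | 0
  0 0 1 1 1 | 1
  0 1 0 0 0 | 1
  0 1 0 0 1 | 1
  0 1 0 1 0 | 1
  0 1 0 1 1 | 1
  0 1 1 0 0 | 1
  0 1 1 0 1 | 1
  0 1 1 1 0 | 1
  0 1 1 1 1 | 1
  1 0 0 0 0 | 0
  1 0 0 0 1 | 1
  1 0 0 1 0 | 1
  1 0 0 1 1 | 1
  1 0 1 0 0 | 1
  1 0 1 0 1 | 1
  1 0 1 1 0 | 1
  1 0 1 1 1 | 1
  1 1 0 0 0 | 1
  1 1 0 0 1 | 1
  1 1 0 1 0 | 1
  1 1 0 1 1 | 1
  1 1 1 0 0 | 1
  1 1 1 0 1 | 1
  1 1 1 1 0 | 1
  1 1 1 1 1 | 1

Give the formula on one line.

  (e | b) = 01010101111111110101010111111111
  (d | c) = 00111111001111110011111100111111
  ((d | c) & a) = 00000000000000000011111100111111
  ((e | b) | ((d | c) & a)) = 01010101111111110111111111111111

((e | b) | ((d | c) & a))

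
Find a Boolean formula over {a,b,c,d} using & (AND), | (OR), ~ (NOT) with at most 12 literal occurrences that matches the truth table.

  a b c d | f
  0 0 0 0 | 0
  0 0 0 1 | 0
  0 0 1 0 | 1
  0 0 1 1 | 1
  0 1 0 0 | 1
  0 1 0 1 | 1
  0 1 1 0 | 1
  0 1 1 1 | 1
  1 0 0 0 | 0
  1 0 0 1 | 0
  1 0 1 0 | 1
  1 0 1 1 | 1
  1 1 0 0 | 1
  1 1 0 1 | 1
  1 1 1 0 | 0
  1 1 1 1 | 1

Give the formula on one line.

((b | c) & (~b | (((~c | d) | (~a | ~b)) & (c | b))))

  (b | c) = 0011111100111111
  ~b = 1111000011110000
  ~c = 1100110011001100
  (~c | d) = 1101110111011101
  ~a = 1111111100000000
  (~a | ~b) = 1111111111110000
  ((~c | d) | (~a | ~b)) = 1111111111111101
  (c | b) = 0011111100111111
  (((~c | d) | (~a | ~b)) & (c | b)) = 0011111100111101
  (~b | (((~c | d) | (~a | ~b)) & (c | b))) = 1111111111111101
  ((b | c) & (~b | (((~c | d) | (~a | ~b)) & (c | b)))) = 0011111100111101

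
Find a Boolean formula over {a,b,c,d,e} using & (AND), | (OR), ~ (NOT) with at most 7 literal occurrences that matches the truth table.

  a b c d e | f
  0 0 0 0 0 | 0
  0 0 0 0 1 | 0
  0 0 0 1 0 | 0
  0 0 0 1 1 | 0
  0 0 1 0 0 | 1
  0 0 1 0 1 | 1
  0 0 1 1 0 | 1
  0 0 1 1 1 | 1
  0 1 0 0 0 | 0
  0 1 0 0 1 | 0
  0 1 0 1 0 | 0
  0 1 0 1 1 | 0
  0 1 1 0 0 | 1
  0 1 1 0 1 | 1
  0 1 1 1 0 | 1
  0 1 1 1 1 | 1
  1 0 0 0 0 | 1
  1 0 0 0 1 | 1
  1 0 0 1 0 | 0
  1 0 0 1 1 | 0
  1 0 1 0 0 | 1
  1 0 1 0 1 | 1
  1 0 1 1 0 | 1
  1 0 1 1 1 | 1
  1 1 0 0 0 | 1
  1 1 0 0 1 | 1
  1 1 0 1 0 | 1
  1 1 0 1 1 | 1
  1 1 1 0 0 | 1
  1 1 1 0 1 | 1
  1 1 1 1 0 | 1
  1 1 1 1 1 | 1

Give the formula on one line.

  (c & d) = 00000011000000110000001100000011
  ~d = 11001100110011001100110011001100
  ((c & d) | ~d) = 11001111110011111100111111001111
  (b | ((c & d) | ~d)) = 11001111111111111100111111111111
  (a | c) = 00001111000011111111111111111111
  ((b | ((c & d) | ~d)) & (a | c)) = 00001111000011111100111111111111

((b | ((c & d) | ~d)) & (a | c))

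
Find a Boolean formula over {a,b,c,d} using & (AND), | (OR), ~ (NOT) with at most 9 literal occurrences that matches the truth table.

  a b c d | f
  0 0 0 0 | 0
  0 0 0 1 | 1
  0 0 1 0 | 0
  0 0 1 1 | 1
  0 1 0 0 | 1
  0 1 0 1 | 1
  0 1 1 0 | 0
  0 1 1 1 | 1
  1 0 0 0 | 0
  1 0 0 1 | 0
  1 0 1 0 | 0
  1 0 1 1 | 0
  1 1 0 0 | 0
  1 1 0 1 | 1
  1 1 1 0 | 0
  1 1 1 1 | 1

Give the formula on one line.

  (b & d) = 0000010100000101
  (a | d) = 0101010111111111
  (a | b) = 0000111111111111
  ~b = 1111000011110000
  ~c = 1100110011001100
  (~b | ~c) = 1111110011111100
  ((a | b) & (~b | ~c)) = 0000110011111100
  ((a | d) | ((a | b) & (~b | ~c))) = 0101110111111111
  ~a = 1111111100000000
  (((a | d) | ((a | b) & (~b | ~c))) & ~a) = 0101110100000000
  ((b & d) | (((a | d) | ((a | b) & (~b | ~c))) & ~a)) = 0101110100000101

((b & d) | (((a | d) | ((a | b) & (~b | ~c))) & ~a))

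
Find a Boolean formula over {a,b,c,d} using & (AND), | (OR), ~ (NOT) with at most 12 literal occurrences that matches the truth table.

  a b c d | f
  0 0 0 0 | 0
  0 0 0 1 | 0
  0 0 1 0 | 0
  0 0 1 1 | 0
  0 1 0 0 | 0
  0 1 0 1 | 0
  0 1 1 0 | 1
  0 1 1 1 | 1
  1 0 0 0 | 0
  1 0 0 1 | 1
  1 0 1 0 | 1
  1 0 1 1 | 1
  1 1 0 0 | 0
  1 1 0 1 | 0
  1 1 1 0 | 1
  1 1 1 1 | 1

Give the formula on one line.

(((b & (c | ~b)) | a) & (((~b & (b | d)) | c) | ~a))

  ~b = 1111000011110000
  (c | ~b) = 1111001111110011
  (b & (c | ~b)) = 0000001100000011
  ((b & (c | ~b)) | a) = 0000001111111111
  (b | d) = 0101111101011111
  (~b & (b | d)) = 0101000001010000
  ((~b & (b | d)) | c) = 0111001101110011
  ~a = 1111111100000000
  (((~b & (b | d)) | c) | ~a) = 1111111101110011
  (((b & (c | ~b)) | a) & (((~b & (b | d)) | c) | ~a)) = 0000001101110011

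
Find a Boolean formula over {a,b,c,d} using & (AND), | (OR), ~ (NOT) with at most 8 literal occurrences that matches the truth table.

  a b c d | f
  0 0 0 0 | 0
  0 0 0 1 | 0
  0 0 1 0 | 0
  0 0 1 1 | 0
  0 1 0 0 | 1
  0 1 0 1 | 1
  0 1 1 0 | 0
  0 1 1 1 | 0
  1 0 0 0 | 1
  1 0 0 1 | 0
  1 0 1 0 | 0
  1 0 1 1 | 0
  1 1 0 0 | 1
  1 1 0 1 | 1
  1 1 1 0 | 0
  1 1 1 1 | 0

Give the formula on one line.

((((b | c) | ((d & b) | ~d)) & ~c) & (a | b))

  (b | c) = 0011111100111111
  (d & b) = 0000010100000101
  ~d = 1010101010101010
  ((d & b) | ~d) = 1010111110101111
  ((b | c) | ((d & b) | ~d)) = 1011111110111111
  ~c = 1100110011001100
  (((b | c) | ((d & b) | ~d)) & ~c) = 1000110010001100
  (a | b) = 0000111111111111
  ((((b | c) | ((d & b) | ~d)) & ~c) & (a | b)) = 0000110010001100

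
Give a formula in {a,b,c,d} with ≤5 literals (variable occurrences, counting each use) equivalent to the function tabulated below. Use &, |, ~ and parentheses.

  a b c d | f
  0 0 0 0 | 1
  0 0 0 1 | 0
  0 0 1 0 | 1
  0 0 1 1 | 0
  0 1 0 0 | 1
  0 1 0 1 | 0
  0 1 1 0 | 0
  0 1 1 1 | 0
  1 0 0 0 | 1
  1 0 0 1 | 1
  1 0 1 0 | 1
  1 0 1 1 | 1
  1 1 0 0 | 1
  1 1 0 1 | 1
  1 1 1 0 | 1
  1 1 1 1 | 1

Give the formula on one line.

(a | (~d & (~c | ~b)))

  ~d = 1010101010101010
  ~c = 1100110011001100
  ~b = 1111000011110000
  (~c | ~b) = 1111110011111100
  (~d & (~c | ~b)) = 1010100010101000
  (a | (~d & (~c | ~b))) = 1010100011111111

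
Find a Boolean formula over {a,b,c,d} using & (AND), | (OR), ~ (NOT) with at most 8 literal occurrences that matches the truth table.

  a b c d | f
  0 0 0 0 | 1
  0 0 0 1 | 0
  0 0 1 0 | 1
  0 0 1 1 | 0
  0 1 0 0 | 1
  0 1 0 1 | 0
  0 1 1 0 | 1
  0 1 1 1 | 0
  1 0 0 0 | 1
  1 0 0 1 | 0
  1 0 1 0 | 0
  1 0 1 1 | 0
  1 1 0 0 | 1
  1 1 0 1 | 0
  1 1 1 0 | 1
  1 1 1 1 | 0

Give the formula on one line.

  ~d = 1010101010101010
  ~a = 1111111100000000
  (~d & ~a) = 1010101000000000
  ~c = 1100110011001100
  (d | ~c) = 1101110111011101
  (b | (d | ~c)) = 1101111111011111
  ((~d & ~a) | (b | (d | ~c))) = 1111111111011111
  (~d & ((~d & ~a) | (b | (d | ~c)))) = 1010101010001010

(~d & ((~d & ~a) | (b | (d | ~c))))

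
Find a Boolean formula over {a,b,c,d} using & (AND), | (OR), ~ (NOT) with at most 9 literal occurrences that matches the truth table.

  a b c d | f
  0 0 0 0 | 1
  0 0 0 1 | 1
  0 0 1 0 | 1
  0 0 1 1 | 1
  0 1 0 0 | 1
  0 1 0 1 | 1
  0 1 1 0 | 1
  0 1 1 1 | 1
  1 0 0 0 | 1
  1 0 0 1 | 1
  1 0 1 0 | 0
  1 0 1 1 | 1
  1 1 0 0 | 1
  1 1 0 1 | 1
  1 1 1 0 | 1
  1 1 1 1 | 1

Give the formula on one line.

  ~d = 1010101010101010
  ~a = 1111111100000000
  (~d | ~a) = 1111111110101010
  (b & ~d) = 0000101000001010
  ~c = 1100110011001100
  (~a | d) = 1111111101010101
  (~c | (~a | d)) = 1111111111011101
  ((b & ~d) | (~c | (~a | d))) = 1111111111011111
  ((~d | ~a) & ((b & ~d) | (~c | (~a | d)))) = 1111111110001010
  (~d & ((~d | ~a) & ((b & ~d) | (~c | (~a | d))))) = 1010101010001010
  ((~d & ((~d | ~a) & ((b & ~d) | (~c | (~a | d))))) | d) = 1111111111011111

((~d & ((~d | ~a) & ((b & ~d) | (~c | (~a | d))))) | d)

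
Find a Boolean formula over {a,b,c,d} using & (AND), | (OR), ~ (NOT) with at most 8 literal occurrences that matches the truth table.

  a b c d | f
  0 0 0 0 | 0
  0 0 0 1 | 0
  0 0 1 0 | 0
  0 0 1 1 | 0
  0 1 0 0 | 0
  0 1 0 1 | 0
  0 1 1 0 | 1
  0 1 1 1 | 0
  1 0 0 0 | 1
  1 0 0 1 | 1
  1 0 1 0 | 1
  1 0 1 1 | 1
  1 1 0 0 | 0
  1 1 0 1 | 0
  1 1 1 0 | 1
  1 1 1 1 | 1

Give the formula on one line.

  ~b = 1111000011110000
  (~b | c) = 1111001111110011
  ((~b | c) & a) = 0000000011110011
  (d | c) = 0111011101110111
  ~d = 1010101010101010
  ((d | c) & ~d) = 0010001000100010
  (b & ((d | c) & ~d)) = 0000001000000010
  (((~b | c) & a) | (b & ((d | c) & ~d))) = 0000001011110011

(((~b | c) & a) | (b & ((d | c) & ~d)))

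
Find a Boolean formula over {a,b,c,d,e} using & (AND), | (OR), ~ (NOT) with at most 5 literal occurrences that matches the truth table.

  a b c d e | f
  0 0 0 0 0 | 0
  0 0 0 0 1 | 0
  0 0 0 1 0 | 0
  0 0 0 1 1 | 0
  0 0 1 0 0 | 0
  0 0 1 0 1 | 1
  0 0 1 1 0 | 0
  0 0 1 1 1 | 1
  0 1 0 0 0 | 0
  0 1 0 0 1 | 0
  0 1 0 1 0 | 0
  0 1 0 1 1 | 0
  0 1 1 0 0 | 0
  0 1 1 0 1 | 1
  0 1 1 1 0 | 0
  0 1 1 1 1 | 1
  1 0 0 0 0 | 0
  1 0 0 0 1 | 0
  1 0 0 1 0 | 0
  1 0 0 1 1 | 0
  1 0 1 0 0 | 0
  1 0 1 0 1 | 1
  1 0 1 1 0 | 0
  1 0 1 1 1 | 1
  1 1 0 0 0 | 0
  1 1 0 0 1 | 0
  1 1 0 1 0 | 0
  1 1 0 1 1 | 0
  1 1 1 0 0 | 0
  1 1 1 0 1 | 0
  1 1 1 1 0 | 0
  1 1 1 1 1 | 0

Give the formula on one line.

  ~a = 11111111111111110000000000000000
  ~b = 11111111000000001111111100000000
  (~a | ~b) = 11111111111111111111111100000000
  (e & c) = 00000101000001010000010100000101
  ((~a | ~b) & (e & c)) = 00000101000001010000010100000000

((~a | ~b) & (e & c))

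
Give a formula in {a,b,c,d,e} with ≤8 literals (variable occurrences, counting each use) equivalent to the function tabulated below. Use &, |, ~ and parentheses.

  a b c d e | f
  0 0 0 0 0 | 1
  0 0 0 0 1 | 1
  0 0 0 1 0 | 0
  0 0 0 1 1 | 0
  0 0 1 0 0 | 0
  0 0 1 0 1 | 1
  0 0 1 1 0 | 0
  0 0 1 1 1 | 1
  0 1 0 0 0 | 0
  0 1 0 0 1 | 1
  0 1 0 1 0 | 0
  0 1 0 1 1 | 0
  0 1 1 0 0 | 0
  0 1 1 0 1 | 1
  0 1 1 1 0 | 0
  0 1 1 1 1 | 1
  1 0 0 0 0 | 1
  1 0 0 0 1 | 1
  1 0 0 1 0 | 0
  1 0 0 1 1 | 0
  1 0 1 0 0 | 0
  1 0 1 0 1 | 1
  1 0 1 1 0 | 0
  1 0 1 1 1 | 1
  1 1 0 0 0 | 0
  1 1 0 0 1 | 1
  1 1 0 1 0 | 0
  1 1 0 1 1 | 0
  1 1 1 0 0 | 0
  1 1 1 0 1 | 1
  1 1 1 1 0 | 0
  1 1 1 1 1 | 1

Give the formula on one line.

(((c & e) | (~c & ~d)) & (e | (~b & ~d)))

  (c & e) = 00000101000001010000010100000101
  ~c = 11110000111100001111000011110000
  ~d = 11001100110011001100110011001100
  (~c & ~d) = 11000000110000001100000011000000
  ((c & e) | (~c & ~d)) = 11000101110001011100010111000101
  ~b = 11111111000000001111111100000000
  (~b & ~d) = 11001100000000001100110000000000
  (e | (~b & ~d)) = 11011101010101011101110101010101
  (((c & e) | (~c & ~d)) & (e | (~b & ~d))) = 11000101010001011100010101000101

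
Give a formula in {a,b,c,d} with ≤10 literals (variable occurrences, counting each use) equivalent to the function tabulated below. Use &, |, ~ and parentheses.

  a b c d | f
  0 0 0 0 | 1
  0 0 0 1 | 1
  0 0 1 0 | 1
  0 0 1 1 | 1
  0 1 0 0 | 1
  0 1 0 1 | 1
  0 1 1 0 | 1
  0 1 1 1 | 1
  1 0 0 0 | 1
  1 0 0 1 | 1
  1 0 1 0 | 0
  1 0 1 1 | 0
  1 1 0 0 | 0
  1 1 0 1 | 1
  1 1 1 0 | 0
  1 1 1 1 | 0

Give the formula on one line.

((~c | (c & ~a)) & ((d | (~a | c)) | (~d & ~b)))

  ~c = 1100110011001100
  ~a = 1111111100000000
  (c & ~a) = 0011001100000000
  (~c | (c & ~a)) = 1111111111001100
  (~a | c) = 1111111100110011
  (d | (~a | c)) = 1111111101110111
  ~d = 1010101010101010
  ~b = 1111000011110000
  (~d & ~b) = 1010000010100000
  ((d | (~a | c)) | (~d & ~b)) = 1111111111110111
  ((~c | (c & ~a)) & ((d | (~a | c)) | (~d & ~b))) = 1111111111000100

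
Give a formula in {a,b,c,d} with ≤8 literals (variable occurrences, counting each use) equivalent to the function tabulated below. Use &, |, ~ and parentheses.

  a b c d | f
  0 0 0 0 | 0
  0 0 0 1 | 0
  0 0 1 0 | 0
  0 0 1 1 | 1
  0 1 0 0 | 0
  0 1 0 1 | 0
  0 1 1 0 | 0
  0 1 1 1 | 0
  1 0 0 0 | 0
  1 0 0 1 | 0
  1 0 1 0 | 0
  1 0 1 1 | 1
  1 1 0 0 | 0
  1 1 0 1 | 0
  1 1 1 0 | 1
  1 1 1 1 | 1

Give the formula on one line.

((((b | d) & c) | ~c) & ((~b | (b & a)) & c))

  (b | d) = 0101111101011111
  ((b | d) & c) = 0001001100010011
  ~c = 1100110011001100
  (((b | d) & c) | ~c) = 1101111111011111
  ~b = 1111000011110000
  (b & a) = 0000000000001111
  (~b | (b & a)) = 1111000011111111
  ((~b | (b & a)) & c) = 0011000000110011
  ((((b | d) & c) | ~c) & ((~b | (b & a)) & c)) = 0001000000010011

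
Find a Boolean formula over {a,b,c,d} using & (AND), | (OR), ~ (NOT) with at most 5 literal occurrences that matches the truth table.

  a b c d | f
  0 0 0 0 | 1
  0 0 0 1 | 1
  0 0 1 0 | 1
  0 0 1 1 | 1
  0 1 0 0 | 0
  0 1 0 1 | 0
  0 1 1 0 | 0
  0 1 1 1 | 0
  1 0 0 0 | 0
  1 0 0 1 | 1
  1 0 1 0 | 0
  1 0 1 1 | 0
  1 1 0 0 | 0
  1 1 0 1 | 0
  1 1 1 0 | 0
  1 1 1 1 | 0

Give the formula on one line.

  ~b = 1111000011110000
  ~a = 1111111100000000
  ~c = 1100110011001100
  (~c & d) = 0100010001000100
  (~a | (~c & d)) = 1111111101000100
  (~b & (~a | (~c & d))) = 1111000001000000

(~b & (~a | (~c & d)))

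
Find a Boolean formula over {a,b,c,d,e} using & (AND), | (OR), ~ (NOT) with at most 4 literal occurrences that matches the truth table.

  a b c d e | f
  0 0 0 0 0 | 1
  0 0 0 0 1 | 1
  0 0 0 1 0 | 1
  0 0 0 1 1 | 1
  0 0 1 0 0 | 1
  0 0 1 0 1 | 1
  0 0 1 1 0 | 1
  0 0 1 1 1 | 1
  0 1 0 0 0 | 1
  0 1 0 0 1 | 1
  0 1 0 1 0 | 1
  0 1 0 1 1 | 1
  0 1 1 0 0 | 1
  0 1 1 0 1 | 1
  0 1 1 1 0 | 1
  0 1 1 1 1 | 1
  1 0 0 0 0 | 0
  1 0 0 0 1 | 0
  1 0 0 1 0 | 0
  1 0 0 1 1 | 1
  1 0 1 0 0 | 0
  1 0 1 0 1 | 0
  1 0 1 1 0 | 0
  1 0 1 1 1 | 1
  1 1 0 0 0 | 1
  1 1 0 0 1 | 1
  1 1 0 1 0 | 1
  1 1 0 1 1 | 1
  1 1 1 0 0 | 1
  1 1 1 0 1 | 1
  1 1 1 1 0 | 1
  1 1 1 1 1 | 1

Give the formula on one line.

  (d & e) = 00010001000100010001000100010001
  ~a = 11111111111111110000000000000000
  (b | ~a) = 11111111111111110000000011111111
  ((d & e) | (b | ~a)) = 11111111111111110001000111111111

((d & e) | (b | ~a))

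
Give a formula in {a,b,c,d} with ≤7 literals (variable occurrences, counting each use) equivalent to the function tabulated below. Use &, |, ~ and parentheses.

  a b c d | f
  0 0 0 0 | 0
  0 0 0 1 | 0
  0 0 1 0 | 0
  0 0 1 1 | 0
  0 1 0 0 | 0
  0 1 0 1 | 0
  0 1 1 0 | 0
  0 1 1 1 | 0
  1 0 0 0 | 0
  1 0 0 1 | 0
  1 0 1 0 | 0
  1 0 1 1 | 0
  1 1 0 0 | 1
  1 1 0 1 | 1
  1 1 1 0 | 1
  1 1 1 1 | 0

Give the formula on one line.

  (a & b) = 0000000000001111
  ~c = 1100110011001100
  ~d = 1010101010101010
  (~c | ~d) = 1110111011101110
  (b | ~c) = 1100111111001111
  ((~c | ~d) & (b | ~c)) = 1100111011001110
  ((a & b) & ((~c | ~d) & (b | ~c))) = 0000000000001110

((a & b) & ((~c | ~d) & (b | ~c)))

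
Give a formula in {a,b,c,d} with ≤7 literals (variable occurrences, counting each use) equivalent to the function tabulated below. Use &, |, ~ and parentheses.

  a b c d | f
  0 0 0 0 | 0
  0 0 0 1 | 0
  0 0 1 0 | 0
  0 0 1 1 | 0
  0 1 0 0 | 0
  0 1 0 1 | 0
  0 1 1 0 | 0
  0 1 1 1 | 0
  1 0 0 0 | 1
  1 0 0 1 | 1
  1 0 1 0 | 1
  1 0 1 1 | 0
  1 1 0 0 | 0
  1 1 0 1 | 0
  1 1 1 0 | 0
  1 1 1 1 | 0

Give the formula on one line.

  ~b = 1111000011110000
  (b | a) = 0000111111111111
  (~b & (b | a)) = 0000000011110000
  ~c = 1100110011001100
  ~d = 1010101010101010
  (~c | ~d) = 1110111011101110
  ((~b & (b | a)) & (~c | ~d)) = 0000000011100000

((~b & (b | a)) & (~c | ~d))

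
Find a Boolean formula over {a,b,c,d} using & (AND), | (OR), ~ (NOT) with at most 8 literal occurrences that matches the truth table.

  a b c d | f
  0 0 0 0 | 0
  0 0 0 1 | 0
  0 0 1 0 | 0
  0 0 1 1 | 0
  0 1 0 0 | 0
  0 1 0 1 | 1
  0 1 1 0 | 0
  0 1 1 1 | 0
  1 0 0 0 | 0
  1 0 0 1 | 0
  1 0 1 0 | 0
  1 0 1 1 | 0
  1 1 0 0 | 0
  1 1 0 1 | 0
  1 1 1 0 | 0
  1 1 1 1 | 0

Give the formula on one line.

  ~c = 1100110011001100
  (b & ~c) = 0000110000001100
  ~a = 1111111100000000
  ~b = 1111000011110000
  (a | ~b) = 1111000011111111
  ((a | ~b) | d) = 1111010111111111
  (~a & ((a | ~b) | d)) = 1111010100000000
  ((b & ~c) & (~a & ((a | ~b) | d))) = 0000010000000000

((b & ~c) & (~a & ((a | ~b) | d)))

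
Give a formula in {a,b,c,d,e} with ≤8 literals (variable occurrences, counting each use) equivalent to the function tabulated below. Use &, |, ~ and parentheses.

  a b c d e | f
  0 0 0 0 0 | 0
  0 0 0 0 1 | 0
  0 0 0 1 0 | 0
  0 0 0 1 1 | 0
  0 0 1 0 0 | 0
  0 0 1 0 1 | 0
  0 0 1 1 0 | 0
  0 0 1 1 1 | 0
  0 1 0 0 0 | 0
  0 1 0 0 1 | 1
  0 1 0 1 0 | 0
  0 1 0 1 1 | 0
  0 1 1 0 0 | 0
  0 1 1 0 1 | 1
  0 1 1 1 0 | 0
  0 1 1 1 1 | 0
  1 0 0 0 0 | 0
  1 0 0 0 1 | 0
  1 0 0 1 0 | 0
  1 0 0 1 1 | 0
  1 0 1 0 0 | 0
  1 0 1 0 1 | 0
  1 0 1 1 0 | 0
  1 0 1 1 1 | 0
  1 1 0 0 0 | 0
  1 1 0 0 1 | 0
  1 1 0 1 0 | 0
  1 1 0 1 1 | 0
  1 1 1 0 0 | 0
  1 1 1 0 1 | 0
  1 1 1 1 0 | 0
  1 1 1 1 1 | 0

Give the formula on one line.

(((d & a) | (b & (~d & e))) & ~a)

  (d & a) = 00000000000000000011001100110011
  ~d = 11001100110011001100110011001100
  (~d & e) = 01000100010001000100010001000100
  (b & (~d & e)) = 00000000010001000000000001000100
  ((d & a) | (b & (~d & e))) = 00000000010001000011001101110111
  ~a = 11111111111111110000000000000000
  (((d & a) | (b & (~d & e))) & ~a) = 00000000010001000000000000000000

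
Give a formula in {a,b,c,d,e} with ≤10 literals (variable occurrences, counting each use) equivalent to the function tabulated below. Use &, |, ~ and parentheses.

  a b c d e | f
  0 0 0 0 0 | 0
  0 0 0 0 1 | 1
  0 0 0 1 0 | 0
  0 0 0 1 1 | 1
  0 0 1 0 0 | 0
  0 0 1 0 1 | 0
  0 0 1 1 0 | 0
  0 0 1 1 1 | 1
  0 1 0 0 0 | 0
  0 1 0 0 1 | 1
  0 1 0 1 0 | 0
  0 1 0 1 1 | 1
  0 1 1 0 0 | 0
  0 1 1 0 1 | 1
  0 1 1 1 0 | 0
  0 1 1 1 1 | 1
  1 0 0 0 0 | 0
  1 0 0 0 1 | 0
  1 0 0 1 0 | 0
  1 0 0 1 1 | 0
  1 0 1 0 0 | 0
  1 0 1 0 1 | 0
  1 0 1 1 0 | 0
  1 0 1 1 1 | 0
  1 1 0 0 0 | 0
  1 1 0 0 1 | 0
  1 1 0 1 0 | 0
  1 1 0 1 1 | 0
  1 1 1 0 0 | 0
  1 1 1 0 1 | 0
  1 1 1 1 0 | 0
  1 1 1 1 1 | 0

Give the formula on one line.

((b | ((~c & ~d) | ((d | a) & (a | e)))) & (~a & e))

  ~c = 11110000111100001111000011110000
  ~d = 11001100110011001100110011001100
  (~c & ~d) = 11000000110000001100000011000000
  (d | a) = 00110011001100111111111111111111
  (a | e) = 01010101010101011111111111111111
  ((d | a) & (a | e)) = 00010001000100011111111111111111
  ((~c & ~d) | ((d | a) & (a | e))) = 11010001110100011111111111111111
  (b | ((~c & ~d) | ((d | a) & (a | e)))) = 11010001111111111111111111111111
  ~a = 11111111111111110000000000000000
  (~a & e) = 01010101010101010000000000000000
  ((b | ((~c & ~d) | ((d | a) & (a | e)))) & (~a & e)) = 01010001010101010000000000000000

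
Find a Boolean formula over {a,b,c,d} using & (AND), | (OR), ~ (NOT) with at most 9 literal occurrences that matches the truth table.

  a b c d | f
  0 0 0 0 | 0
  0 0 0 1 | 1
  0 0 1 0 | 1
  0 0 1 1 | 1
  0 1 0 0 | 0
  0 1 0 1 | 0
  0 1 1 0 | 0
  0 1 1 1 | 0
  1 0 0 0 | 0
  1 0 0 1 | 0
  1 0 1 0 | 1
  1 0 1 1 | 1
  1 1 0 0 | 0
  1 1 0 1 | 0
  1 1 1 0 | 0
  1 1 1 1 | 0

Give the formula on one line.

(((c | ~a) & ((d | c) | (a | b))) & ~b)

  ~a = 1111111100000000
  (c | ~a) = 1111111100110011
  (d | c) = 0111011101110111
  (a | b) = 0000111111111111
  ((d | c) | (a | b)) = 0111111111111111
  ((c | ~a) & ((d | c) | (a | b))) = 0111111100110011
  ~b = 1111000011110000
  (((c | ~a) & ((d | c) | (a | b))) & ~b) = 0111000000110000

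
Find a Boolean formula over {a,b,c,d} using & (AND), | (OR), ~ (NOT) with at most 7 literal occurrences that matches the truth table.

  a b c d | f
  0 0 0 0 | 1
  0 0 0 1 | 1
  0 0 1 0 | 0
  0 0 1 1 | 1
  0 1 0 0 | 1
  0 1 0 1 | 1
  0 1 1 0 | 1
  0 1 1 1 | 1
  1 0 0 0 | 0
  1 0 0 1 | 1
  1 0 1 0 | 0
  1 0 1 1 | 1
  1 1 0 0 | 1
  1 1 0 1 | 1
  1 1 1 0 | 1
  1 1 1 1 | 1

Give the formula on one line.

  ~a = 1111111100000000
  ~c = 1100110011001100
  (~a & ~c) = 1100110000000000
  ((~a & ~c) | d) = 1101110101010101
  (b | ((~a & ~c) | d)) = 1101111101011111

(b | ((~a & ~c) | d))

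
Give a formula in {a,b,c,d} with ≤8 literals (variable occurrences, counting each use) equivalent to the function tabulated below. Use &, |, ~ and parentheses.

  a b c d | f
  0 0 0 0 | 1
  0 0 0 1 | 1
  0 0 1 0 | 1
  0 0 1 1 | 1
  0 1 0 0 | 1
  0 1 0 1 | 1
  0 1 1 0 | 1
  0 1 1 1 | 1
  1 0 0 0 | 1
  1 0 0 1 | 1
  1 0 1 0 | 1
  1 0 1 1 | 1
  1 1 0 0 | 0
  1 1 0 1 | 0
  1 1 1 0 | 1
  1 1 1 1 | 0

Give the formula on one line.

(~a | ((~b | ~d) & (c | ~b)))

  ~a = 1111111100000000
  ~b = 1111000011110000
  ~d = 1010101010101010
  (~b | ~d) = 1111101011111010
  (c | ~b) = 1111001111110011
  ((~b | ~d) & (c | ~b)) = 1111001011110010
  (~a | ((~b | ~d) & (c | ~b))) = 1111111111110010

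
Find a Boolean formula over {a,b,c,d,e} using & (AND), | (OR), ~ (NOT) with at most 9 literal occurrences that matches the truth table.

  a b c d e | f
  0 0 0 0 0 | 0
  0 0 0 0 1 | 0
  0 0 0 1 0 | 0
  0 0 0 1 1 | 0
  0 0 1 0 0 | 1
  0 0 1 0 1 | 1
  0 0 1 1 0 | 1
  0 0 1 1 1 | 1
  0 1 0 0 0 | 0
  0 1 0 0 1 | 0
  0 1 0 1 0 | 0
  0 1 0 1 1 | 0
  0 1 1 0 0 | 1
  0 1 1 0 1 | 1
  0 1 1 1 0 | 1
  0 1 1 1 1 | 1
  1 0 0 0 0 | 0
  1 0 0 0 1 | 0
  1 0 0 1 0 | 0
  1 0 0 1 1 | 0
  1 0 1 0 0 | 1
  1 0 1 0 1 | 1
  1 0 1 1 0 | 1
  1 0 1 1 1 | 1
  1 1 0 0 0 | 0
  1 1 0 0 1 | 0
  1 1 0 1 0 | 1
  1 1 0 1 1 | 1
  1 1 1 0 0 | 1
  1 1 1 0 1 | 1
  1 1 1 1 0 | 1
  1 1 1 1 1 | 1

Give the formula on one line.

  (d & b) = 00000000001100110000000000110011
  ~d = 11001100110011001100110011001100
  (a | ~d) = 11001100110011001111111111111111
  ((d & b) & (a | ~d)) = 00000000000000000000000000110011
  ~c = 11110000111100001111000011110000
  (((d & b) & (a | ~d)) & ~c) = 00000000000000000000000000110000
  ((((d & b) & (a | ~d)) & ~c) | c) = 00001111000011110000111100111111

((((d & b) & (a | ~d)) & ~c) | c)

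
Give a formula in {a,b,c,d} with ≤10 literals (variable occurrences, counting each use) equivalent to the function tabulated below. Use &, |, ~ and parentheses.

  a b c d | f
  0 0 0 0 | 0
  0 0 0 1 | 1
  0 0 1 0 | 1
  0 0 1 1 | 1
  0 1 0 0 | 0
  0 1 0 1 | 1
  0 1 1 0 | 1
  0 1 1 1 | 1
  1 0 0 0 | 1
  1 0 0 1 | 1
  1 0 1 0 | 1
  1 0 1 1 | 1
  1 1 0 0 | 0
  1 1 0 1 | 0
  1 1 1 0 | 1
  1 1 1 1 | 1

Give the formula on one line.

  ~b = 1111000011110000
  (~b | c) = 1111001111110011
  (b | a) = 0000111111111111
  ((~b | c) & (b | a)) = 0000001111110011
  ~a = 1111111100000000
  (d & ~a) = 0101010100000000
  (((~b | c) & (b | a)) | (d & ~a)) = 0101011111110011
  (c | (((~b | c) & (b | a)) | (d & ~a))) = 0111011111110011

(c | (((~b | c) & (b | a)) | (d & ~a)))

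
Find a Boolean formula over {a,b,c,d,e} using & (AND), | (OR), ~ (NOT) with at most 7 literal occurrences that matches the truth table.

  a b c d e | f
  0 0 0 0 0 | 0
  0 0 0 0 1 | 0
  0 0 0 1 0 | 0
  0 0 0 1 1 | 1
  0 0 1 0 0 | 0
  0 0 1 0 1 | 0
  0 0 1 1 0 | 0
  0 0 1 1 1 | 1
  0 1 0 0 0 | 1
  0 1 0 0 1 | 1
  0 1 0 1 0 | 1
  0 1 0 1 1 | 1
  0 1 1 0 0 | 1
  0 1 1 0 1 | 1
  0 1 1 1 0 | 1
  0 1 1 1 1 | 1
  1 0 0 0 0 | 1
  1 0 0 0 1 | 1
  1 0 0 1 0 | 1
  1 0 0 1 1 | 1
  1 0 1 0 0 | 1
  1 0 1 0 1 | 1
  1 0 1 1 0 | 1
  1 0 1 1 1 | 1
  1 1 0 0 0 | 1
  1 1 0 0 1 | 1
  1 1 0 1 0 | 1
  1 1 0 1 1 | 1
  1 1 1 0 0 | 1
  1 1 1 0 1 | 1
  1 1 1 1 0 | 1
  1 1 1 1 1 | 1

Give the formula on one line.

((b | (d & a)) | ((d & (e | b)) | a))

  (d & a) = 00000000000000000011001100110011
  (b | (d & a)) = 00000000111111110011001111111111
  (e | b) = 01010101111111110101010111111111
  (d & (e | b)) = 00010001001100110001000100110011
  ((d & (e | b)) | a) = 00010001001100111111111111111111
  ((b | (d & a)) | ((d & (e | b)) | a)) = 00010001111111111111111111111111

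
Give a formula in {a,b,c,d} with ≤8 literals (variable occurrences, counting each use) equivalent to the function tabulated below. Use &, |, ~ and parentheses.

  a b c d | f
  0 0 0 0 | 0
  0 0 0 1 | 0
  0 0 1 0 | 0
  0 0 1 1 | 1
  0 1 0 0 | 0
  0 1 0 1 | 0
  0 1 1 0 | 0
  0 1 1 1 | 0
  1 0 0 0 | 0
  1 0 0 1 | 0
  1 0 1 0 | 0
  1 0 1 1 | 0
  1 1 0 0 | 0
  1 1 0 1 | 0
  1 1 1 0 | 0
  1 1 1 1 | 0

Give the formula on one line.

((c | a) & (~a & (~b & d)))

  (c | a) = 0011001111111111
  ~a = 1111111100000000
  ~b = 1111000011110000
  (~b & d) = 0101000001010000
  (~a & (~b & d)) = 0101000000000000
  ((c | a) & (~a & (~b & d))) = 0001000000000000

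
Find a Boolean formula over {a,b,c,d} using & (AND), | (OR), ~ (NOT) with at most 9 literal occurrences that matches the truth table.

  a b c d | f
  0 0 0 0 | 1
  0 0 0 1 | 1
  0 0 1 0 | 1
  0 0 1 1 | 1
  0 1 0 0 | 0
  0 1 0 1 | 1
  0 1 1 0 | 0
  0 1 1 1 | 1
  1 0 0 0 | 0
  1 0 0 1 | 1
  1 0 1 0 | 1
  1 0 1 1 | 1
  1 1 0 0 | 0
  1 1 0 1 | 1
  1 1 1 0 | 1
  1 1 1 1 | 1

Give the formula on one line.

  ~a = 1111111100000000
  ~b = 1111000011110000
  (~b | c) = 1111001111110011
  (~b | d) = 1111010111110101
  ((~b | c) & (~b | d)) = 1111000111110001
  (~a & ((~b | c) & (~b | d))) = 1111000100000000
  (c & a) = 0000000000110011
  ((~a & ((~b | c) & (~b | d))) | (c & a)) = 1111000100110011
  (((~a & ((~b | c) & (~b | d))) | (c & a)) | d) = 1111010101110111

(((~a & ((~b | c) & (~b | d))) | (c & a)) | d)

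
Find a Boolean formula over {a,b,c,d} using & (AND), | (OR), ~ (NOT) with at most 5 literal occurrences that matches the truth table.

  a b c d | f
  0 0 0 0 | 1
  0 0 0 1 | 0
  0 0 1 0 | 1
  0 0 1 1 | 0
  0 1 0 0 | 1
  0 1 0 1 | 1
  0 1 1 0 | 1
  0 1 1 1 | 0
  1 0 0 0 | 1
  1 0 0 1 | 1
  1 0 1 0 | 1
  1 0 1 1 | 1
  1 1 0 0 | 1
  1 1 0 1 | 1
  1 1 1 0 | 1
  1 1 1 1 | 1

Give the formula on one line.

((~d | a) | (b & ~c))

  ~d = 1010101010101010
  (~d | a) = 1010101011111111
  ~c = 1100110011001100
  (b & ~c) = 0000110000001100
  ((~d | a) | (b & ~c)) = 1010111011111111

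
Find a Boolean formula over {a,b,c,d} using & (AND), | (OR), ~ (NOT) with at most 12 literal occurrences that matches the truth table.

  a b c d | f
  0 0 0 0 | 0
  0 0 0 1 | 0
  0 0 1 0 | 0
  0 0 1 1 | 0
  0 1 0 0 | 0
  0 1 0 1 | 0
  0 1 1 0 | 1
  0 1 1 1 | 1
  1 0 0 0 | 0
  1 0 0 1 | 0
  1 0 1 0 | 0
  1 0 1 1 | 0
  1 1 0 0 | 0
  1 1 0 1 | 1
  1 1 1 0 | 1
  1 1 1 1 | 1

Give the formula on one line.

((((~c | b) & (~a | c)) | (b & (d & a))) & (c | a))

  ~c = 1100110011001100
  (~c | b) = 1100111111001111
  ~a = 1111111100000000
  (~a | c) = 1111111100110011
  ((~c | b) & (~a | c)) = 1100111100000011
  (d & a) = 0000000001010101
  (b & (d & a)) = 0000000000000101
  (((~c | b) & (~a | c)) | (b & (d & a))) = 1100111100000111
  (c | a) = 0011001111111111
  ((((~c | b) & (~a | c)) | (b & (d & a))) & (c | a)) = 0000001100000111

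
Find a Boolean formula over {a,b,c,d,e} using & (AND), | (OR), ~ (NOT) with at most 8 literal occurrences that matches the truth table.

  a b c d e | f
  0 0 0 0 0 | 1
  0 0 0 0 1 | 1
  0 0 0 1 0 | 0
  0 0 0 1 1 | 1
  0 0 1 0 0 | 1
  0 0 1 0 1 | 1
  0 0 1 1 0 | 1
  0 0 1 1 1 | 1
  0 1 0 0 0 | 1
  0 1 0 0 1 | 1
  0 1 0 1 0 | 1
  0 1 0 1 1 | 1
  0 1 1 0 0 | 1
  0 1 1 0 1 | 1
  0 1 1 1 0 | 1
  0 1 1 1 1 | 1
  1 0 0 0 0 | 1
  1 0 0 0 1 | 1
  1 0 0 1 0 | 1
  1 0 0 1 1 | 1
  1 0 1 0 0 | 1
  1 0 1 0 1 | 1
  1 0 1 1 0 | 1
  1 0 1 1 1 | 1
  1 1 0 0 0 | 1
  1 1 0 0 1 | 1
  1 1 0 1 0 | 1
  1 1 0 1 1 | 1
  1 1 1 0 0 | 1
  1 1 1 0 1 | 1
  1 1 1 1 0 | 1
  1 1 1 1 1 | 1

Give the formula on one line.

  (a | e) = 01010101010101011111111111111111
  (b | (a | e)) = 01010101111111111111111111111111
  ~d = 11001100110011001100110011001100
  (e | ~d) = 11011101110111011101110111011101
  ((b | (a | e)) | (e | ~d)) = 11011101111111111111111111111111
  (c | ((b | (a | e)) | (e | ~d))) = 11011111111111111111111111111111

(c | ((b | (a | e)) | (e | ~d)))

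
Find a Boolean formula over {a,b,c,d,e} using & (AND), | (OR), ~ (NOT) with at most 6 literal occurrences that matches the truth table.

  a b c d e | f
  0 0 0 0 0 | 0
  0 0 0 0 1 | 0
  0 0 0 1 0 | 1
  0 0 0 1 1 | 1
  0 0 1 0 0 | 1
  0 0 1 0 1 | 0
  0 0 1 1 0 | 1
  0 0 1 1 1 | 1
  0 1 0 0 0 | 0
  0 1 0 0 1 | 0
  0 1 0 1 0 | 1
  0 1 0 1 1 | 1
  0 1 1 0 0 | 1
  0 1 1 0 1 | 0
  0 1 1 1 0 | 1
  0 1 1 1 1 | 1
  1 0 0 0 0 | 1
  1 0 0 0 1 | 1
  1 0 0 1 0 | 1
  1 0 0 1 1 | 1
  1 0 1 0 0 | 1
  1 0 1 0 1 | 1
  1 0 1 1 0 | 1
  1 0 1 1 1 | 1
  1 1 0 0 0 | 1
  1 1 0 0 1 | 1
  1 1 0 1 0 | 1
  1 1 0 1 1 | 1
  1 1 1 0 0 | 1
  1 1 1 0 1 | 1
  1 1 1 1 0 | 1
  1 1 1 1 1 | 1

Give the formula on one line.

  ~e = 10101010101010101010101010101010
  (~e & c) = 00001010000010100000101000001010
  (d & c) = 00000011000000110000001100000011
  (a | (d & c)) = 00000011000000111111111111111111
  ((~e & c) | (a | (d & c))) = 00001011000010111111111111111111
  (d | ((~e & c) | (a | (d & c)))) = 00111011001110111111111111111111

(d | ((~e & c) | (a | (d & c))))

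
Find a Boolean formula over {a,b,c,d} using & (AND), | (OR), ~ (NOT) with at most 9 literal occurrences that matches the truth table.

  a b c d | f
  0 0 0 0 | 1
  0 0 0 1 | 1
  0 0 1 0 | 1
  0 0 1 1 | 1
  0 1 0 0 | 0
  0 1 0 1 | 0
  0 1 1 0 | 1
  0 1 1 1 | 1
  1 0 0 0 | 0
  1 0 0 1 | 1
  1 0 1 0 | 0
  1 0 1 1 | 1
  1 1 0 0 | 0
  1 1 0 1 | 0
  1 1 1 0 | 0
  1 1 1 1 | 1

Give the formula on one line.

(((~c & (c | ~b)) | c) & (d | ~a))

  ~c = 1100110011001100
  ~b = 1111000011110000
  (c | ~b) = 1111001111110011
  (~c & (c | ~b)) = 1100000011000000
  ((~c & (c | ~b)) | c) = 1111001111110011
  ~a = 1111111100000000
  (d | ~a) = 1111111101010101
  (((~c & (c | ~b)) | c) & (d | ~a)) = 1111001101010001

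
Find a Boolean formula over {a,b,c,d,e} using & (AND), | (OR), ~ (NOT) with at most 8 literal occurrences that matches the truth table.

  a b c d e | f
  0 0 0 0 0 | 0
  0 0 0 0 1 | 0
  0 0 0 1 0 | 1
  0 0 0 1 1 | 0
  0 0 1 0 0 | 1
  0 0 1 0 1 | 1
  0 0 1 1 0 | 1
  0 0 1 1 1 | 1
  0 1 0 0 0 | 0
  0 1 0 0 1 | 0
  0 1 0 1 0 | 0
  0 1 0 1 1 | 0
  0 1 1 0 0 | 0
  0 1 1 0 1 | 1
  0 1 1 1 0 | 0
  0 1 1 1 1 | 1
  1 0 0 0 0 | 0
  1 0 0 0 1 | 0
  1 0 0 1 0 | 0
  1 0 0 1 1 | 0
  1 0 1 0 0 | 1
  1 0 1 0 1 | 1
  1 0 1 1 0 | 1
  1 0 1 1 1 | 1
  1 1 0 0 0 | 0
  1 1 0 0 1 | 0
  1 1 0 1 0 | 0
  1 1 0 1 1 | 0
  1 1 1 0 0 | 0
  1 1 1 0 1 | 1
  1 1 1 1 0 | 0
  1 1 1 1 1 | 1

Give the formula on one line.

  ~b = 11111111000000001111111100000000
  ~a = 11111111111111110000000000000000
  (d & ~a) = 00110011001100110000000000000000
  ~e = 10101010101010101010101010101010
  ((d & ~a) & ~e) = 00100010001000100000000000000000
  (~b & c) = 00001111000000000000111100000000
  (((d & ~a) & ~e) | (~b & c)) = 00101111001000100000111100000000
  (~b & (((d & ~a) & ~e) | (~b & c))) = 00101111000000000000111100000000
  (c & e) = 00000101000001010000010100000101
  ((~b & (((d & ~a) & ~e) | (~b & c))) | (c & e)) = 00101111000001010000111100000101

((~b & (((d & ~a) & ~e) | (~b & c))) | (c & e))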